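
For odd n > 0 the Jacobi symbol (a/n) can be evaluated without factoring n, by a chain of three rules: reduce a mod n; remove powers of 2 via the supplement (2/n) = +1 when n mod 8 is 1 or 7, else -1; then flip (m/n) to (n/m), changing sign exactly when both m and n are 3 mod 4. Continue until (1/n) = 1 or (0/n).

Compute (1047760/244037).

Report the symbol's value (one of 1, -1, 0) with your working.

-1

(1047760/244037) = (71612/244037)   [reduce mod 244037]
71612 = 2^2·17903; (2/244037) = -1 since 244037 mod 8 = 5, so (71612/244037) = (-1)^2·(17903/244037); sign now +1
reciprocity: (17903/244037) = +1·(244037/17903) since 17903 mod 4 = 3, 244037 mod 4 = 1; sign now +1
(244037/17903) = (11298/17903)   [reduce mod 17903]
11298 = 2^1·5649; (2/17903) = +1 since 17903 mod 8 = 7, so (11298/17903) = (+1)^1·(5649/17903); sign now +1
reciprocity: (5649/17903) = +1·(17903/5649) since 5649 mod 4 = 1, 17903 mod 4 = 3; sign now +1
(17903/5649) = (956/5649)   [reduce mod 5649]
956 = 2^2·239; (2/5649) = +1 since 5649 mod 8 = 1, so (956/5649) = (+1)^2·(239/5649); sign now +1
reciprocity: (239/5649) = +1·(5649/239) since 239 mod 4 = 3, 5649 mod 4 = 1; sign now +1
(5649/239) = (152/239)   [reduce mod 239]
152 = 2^3·19; (2/239) = +1 since 239 mod 8 = 7, so (152/239) = (+1)^3·(19/239); sign now +1
reciprocity: (19/239) = -1·(239/19) since 19 mod 4 = 3, 239 mod 4 = 3; sign now -1
(239/19) = (11/19)   [reduce mod 19]
reciprocity: (11/19) = -1·(19/11) since 11 mod 4 = 3, 19 mod 4 = 3; sign now +1
(19/11) = (8/11)   [reduce mod 11]
8 = 2^3·1; (2/11) = -1 since 11 mod 8 = 3, so (8/11) = (-1)^3·(1/11); sign now -1
(1/11) = 1; final value = sign = -1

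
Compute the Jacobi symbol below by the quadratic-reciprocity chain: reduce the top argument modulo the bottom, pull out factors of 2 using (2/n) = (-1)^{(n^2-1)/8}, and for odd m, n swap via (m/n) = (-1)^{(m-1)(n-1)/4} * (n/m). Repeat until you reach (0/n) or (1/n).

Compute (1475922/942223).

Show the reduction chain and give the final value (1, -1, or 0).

1

(1475922/942223): 1475922 mod 942223 = 533699, so (1475922/942223) = (533699/942223)
flip (533699/942223) -> (942223/533699): both odd, 533699 mod 4 = 3, 942223 mod 4 = 3, so the flip contributes -1; sign now -1
(942223/533699): 942223 mod 533699 = 408524, so (942223/533699) = (408524/533699)
factor out 2^2: 408524 = 2^2·102131; with 533699 mod 8 = 3, (2/533699) = -1; sign now -1; continue with (102131/533699)
flip (102131/533699) -> (533699/102131): both odd, 102131 mod 4 = 3, 533699 mod 4 = 3, so the flip contributes -1; sign now +1
(533699/102131): 533699 mod 102131 = 23044, so (533699/102131) = (23044/102131)
factor out 2^2: 23044 = 2^2·5761; with 102131 mod 8 = 3, (2/102131) = -1; sign now +1; continue with (5761/102131)
flip (5761/102131) -> (102131/5761): both odd, 5761 mod 4 = 1, 102131 mod 4 = 3, so the flip contributes +1; sign now +1
(102131/5761): 102131 mod 5761 = 4194, so (102131/5761) = (4194/5761)
factor out 2^1: 4194 = 2^1·2097; with 5761 mod 8 = 1, (2/5761) = +1; sign now +1; continue with (2097/5761)
flip (2097/5761) -> (5761/2097): both odd, 2097 mod 4 = 1, 5761 mod 4 = 1, so the flip contributes +1; sign now +1
(5761/2097): 5761 mod 2097 = 1567, so (5761/2097) = (1567/2097)
flip (1567/2097) -> (2097/1567): both odd, 1567 mod 4 = 3, 2097 mod 4 = 1, so the flip contributes +1; sign now +1
(2097/1567): 2097 mod 1567 = 530, so (2097/1567) = (530/1567)
factor out 2^1: 530 = 2^1·265; with 1567 mod 8 = 7, (2/1567) = +1; sign now +1; continue with (265/1567)
flip (265/1567) -> (1567/265): both odd, 265 mod 4 = 1, 1567 mod 4 = 3, so the flip contributes +1; sign now +1
(1567/265): 1567 mod 265 = 242, so (1567/265) = (242/265)
factor out 2^1: 242 = 2^1·121; with 265 mod 8 = 1, (2/265) = +1; sign now +1; continue with (121/265)
flip (121/265) -> (265/121): both odd, 121 mod 4 = 1, 265 mod 4 = 1, so the flip contributes +1; sign now +1
(265/121): 265 mod 121 = 23, so (265/121) = (23/121)
flip (23/121) -> (121/23): both odd, 23 mod 4 = 3, 121 mod 4 = 1, so the flip contributes +1; sign now +1
(121/23): 121 mod 23 = 6, so (121/23) = (6/23)
factor out 2^1: 6 = 2^1·3; with 23 mod 8 = 7, (2/23) = +1; sign now +1; continue with (3/23)
flip (3/23) -> (23/3): both odd, 3 mod 4 = 3, 23 mod 4 = 3, so the flip contributes -1; sign now -1
(23/3): 23 mod 3 = 2, so (23/3) = (2/3)
factor out 2^1: 2 = 2^1·1; with 3 mod 8 = 3, (2/3) = -1; sign now +1; continue with (1/3)
reached (1/3) = 1, so the symbol is +1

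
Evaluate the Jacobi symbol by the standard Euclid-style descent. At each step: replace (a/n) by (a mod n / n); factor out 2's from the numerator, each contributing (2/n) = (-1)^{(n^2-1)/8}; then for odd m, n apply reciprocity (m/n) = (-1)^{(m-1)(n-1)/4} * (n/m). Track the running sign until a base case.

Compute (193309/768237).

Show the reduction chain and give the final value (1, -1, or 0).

1

reciprocity: (193309/768237) = +1·(768237/193309) since 193309 mod 4 = 1, 768237 mod 4 = 1; sign now +1
(768237/193309) = (188310/193309)   [reduce mod 193309]
188310 = 2^1·94155; (2/193309) = -1 since 193309 mod 8 = 5, so (188310/193309) = (-1)^1·(94155/193309); sign now -1
reciprocity: (94155/193309) = +1·(193309/94155) since 94155 mod 4 = 3, 193309 mod 4 = 1; sign now -1
(193309/94155) = (4999/94155)   [reduce mod 94155]
reciprocity: (4999/94155) = -1·(94155/4999) since 4999 mod 4 = 3, 94155 mod 4 = 3; sign now +1
(94155/4999) = (4173/4999)   [reduce mod 4999]
reciprocity: (4173/4999) = +1·(4999/4173) since 4173 mod 4 = 1, 4999 mod 4 = 3; sign now +1
(4999/4173) = (826/4173)   [reduce mod 4173]
826 = 2^1·413; (2/4173) = -1 since 4173 mod 8 = 5, so (826/4173) = (-1)^1·(413/4173); sign now -1
reciprocity: (413/4173) = +1·(4173/413) since 413 mod 4 = 1, 4173 mod 4 = 1; sign now -1
(4173/413) = (43/413)   [reduce mod 413]
reciprocity: (43/413) = +1·(413/43) since 43 mod 4 = 3, 413 mod 4 = 1; sign now -1
(413/43) = (26/43)   [reduce mod 43]
26 = 2^1·13; (2/43) = -1 since 43 mod 8 = 3, so (26/43) = (-1)^1·(13/43); sign now +1
reciprocity: (13/43) = +1·(43/13) since 13 mod 4 = 1, 43 mod 4 = 3; sign now +1
(43/13) = (4/13)   [reduce mod 13]
4 = 2^2·1; (2/13) = -1 since 13 mod 8 = 5, so (4/13) = (-1)^2·(1/13); sign now +1
(1/13) = 1; final value = sign = +1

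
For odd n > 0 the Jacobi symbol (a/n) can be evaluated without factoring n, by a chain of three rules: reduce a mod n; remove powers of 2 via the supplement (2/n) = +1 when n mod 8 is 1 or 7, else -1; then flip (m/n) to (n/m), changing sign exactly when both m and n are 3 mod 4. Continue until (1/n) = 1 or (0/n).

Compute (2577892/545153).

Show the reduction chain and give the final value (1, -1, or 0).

(2577892/545153): 2577892 mod 545153 = 397280, so (2577892/545153) = (397280/545153)
factor out 2^5: 397280 = 2^5·12415; with 545153 mod 8 = 1, (2/545153) = +1; sign now +1; continue with (12415/545153)
flip (12415/545153) -> (545153/12415): both odd, 12415 mod 4 = 3, 545153 mod 4 = 1, so the flip contributes +1; sign now +1
(545153/12415): 545153 mod 12415 = 11308, so (545153/12415) = (11308/12415)
factor out 2^2: 11308 = 2^2·2827; with 12415 mod 8 = 7, (2/12415) = +1; sign now +1; continue with (2827/12415)
flip (2827/12415) -> (12415/2827): both odd, 2827 mod 4 = 3, 12415 mod 4 = 3, so the flip contributes -1; sign now -1
(12415/2827): 12415 mod 2827 = 1107, so (12415/2827) = (1107/2827)
flip (1107/2827) -> (2827/1107): both odd, 1107 mod 4 = 3, 2827 mod 4 = 3, so the flip contributes -1; sign now +1
(2827/1107): 2827 mod 1107 = 613, so (2827/1107) = (613/1107)
flip (613/1107) -> (1107/613): both odd, 613 mod 4 = 1, 1107 mod 4 = 3, so the flip contributes +1; sign now +1
(1107/613): 1107 mod 613 = 494, so (1107/613) = (494/613)
factor out 2^1: 494 = 2^1·247; with 613 mod 8 = 5, (2/613) = -1; sign now -1; continue with (247/613)
flip (247/613) -> (613/247): both odd, 247 mod 4 = 3, 613 mod 4 = 1, so the flip contributes +1; sign now -1
(613/247): 613 mod 247 = 119, so (613/247) = (119/247)
flip (119/247) -> (247/119): both odd, 119 mod 4 = 3, 247 mod 4 = 3, so the flip contributes -1; sign now +1
(247/119): 247 mod 119 = 9, so (247/119) = (9/119)
flip (9/119) -> (119/9): both odd, 9 mod 4 = 1, 119 mod 4 = 3, so the flip contributes +1; sign now +1
(119/9): 119 mod 9 = 2, so (119/9) = (2/9)
factor out 2^1: 2 = 2^1·1; with 9 mod 8 = 1, (2/9) = +1; sign now +1; continue with (1/9)
reached (1/9) = 1, so the symbol is +1

1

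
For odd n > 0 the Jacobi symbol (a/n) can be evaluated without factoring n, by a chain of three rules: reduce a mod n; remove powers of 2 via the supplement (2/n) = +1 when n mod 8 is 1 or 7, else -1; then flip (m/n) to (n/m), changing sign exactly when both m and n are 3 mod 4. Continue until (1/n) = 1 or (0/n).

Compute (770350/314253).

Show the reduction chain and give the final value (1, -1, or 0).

-1

(770350/314253): 770350 mod 314253 = 141844, so (770350/314253) = (141844/314253)
factor out 2^2: 141844 = 2^2·35461; with 314253 mod 8 = 5, (2/314253) = -1; sign now +1; continue with (35461/314253)
flip (35461/314253) -> (314253/35461): both odd, 35461 mod 4 = 1, 314253 mod 4 = 1, so the flip contributes +1; sign now +1
(314253/35461): 314253 mod 35461 = 30565, so (314253/35461) = (30565/35461)
flip (30565/35461) -> (35461/30565): both odd, 30565 mod 4 = 1, 35461 mod 4 = 1, so the flip contributes +1; sign now +1
(35461/30565): 35461 mod 30565 = 4896, so (35461/30565) = (4896/30565)
factor out 2^5: 4896 = 2^5·153; with 30565 mod 8 = 5, (2/30565) = -1; sign now -1; continue with (153/30565)
flip (153/30565) -> (30565/153): both odd, 153 mod 4 = 1, 30565 mod 4 = 1, so the flip contributes +1; sign now -1
(30565/153): 30565 mod 153 = 118, so (30565/153) = (118/153)
factor out 2^1: 118 = 2^1·59; with 153 mod 8 = 1, (2/153) = +1; sign now -1; continue with (59/153)
flip (59/153) -> (153/59): both odd, 59 mod 4 = 3, 153 mod 4 = 1, so the flip contributes +1; sign now -1
(153/59): 153 mod 59 = 35, so (153/59) = (35/59)
flip (35/59) -> (59/35): both odd, 35 mod 4 = 3, 59 mod 4 = 3, so the flip contributes -1; sign now +1
(59/35): 59 mod 35 = 24, so (59/35) = (24/35)
factor out 2^3: 24 = 2^3·3; with 35 mod 8 = 3, (2/35) = -1; sign now -1; continue with (3/35)
flip (3/35) -> (35/3): both odd, 3 mod 4 = 3, 35 mod 4 = 3, so the flip contributes -1; sign now +1
(35/3): 35 mod 3 = 2, so (35/3) = (2/3)
factor out 2^1: 2 = 2^1·1; with 3 mod 8 = 3, (2/3) = -1; sign now -1; continue with (1/3)
reached (1/3) = 1, so the symbol is -1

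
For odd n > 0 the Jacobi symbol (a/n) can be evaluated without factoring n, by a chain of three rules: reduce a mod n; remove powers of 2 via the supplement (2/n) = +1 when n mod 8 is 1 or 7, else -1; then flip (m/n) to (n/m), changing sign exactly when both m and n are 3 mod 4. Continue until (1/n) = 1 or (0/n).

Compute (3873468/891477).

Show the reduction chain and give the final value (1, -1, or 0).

(3873468/891477) = (307560/891477)   [reduce mod 891477]
307560 = 2^3·38445; (2/891477) = -1 since 891477 mod 8 = 5, so (307560/891477) = (-1)^3·(38445/891477); sign now -1
reciprocity: (38445/891477) = +1·(891477/38445) since 38445 mod 4 = 1, 891477 mod 4 = 1; sign now -1
(891477/38445) = (7242/38445)   [reduce mod 38445]
7242 = 2^1·3621; (2/38445) = -1 since 38445 mod 8 = 5, so (7242/38445) = (-1)^1·(3621/38445); sign now +1
reciprocity: (3621/38445) = +1·(38445/3621) since 3621 mod 4 = 1, 38445 mod 4 = 1; sign now +1
(38445/3621) = (2235/3621)   [reduce mod 3621]
reciprocity: (2235/3621) = +1·(3621/2235) since 2235 mod 4 = 3, 3621 mod 4 = 1; sign now +1
(3621/2235) = (1386/2235)   [reduce mod 2235]
1386 = 2^1·693; (2/2235) = -1 since 2235 mod 8 = 3, so (1386/2235) = (-1)^1·(693/2235); sign now -1
reciprocity: (693/2235) = +1·(2235/693) since 693 mod 4 = 1, 2235 mod 4 = 3; sign now -1
(2235/693) = (156/693)   [reduce mod 693]
156 = 2^2·39; (2/693) = -1 since 693 mod 8 = 5, so (156/693) = (-1)^2·(39/693); sign now -1
reciprocity: (39/693) = +1·(693/39) since 39 mod 4 = 3, 693 mod 4 = 1; sign now -1
(693/39) = (30/39)   [reduce mod 39]
30 = 2^1·15; (2/39) = +1 since 39 mod 8 = 7, so (30/39) = (+1)^1·(15/39); sign now -1
reciprocity: (15/39) = -1·(39/15) since 15 mod 4 = 3, 39 mod 4 = 3; sign now +1
(39/15) = (9/15)   [reduce mod 15]
reciprocity: (9/15) = +1·(15/9) since 9 mod 4 = 1, 15 mod 4 = 3; sign now +1
(15/9) = (6/9)   [reduce mod 9]
6 = 2^1·3; (2/9) = +1 since 9 mod 8 = 1, so (6/9) = (+1)^1·(3/9); sign now +1
reciprocity: (3/9) = +1·(9/3) since 3 mod 4 = 3, 9 mod 4 = 1; sign now +1
(9/3) = (0/3)   [reduce mod 3]
(0/3) = 0   [gcd(a, n) > 1]; final value = 0

0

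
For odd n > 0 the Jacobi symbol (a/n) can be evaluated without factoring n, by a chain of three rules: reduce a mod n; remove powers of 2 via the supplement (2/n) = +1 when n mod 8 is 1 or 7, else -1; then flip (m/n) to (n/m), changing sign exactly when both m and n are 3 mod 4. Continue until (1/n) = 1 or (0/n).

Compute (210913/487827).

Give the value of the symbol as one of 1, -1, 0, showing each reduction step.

-1

flip (210913/487827) -> (487827/210913): both odd, 210913 mod 4 = 1, 487827 mod 4 = 3, so the flip contributes +1; sign now +1
(487827/210913): 487827 mod 210913 = 66001, so (487827/210913) = (66001/210913)
flip (66001/210913) -> (210913/66001): both odd, 66001 mod 4 = 1, 210913 mod 4 = 1, so the flip contributes +1; sign now +1
(210913/66001): 210913 mod 66001 = 12910, so (210913/66001) = (12910/66001)
factor out 2^1: 12910 = 2^1·6455; with 66001 mod 8 = 1, (2/66001) = +1; sign now +1; continue with (6455/66001)
flip (6455/66001) -> (66001/6455): both odd, 6455 mod 4 = 3, 66001 mod 4 = 1, so the flip contributes +1; sign now +1
(66001/6455): 66001 mod 6455 = 1451, so (66001/6455) = (1451/6455)
flip (1451/6455) -> (6455/1451): both odd, 1451 mod 4 = 3, 6455 mod 4 = 3, so the flip contributes -1; sign now -1
(6455/1451): 6455 mod 1451 = 651, so (6455/1451) = (651/1451)
flip (651/1451) -> (1451/651): both odd, 651 mod 4 = 3, 1451 mod 4 = 3, so the flip contributes -1; sign now +1
(1451/651): 1451 mod 651 = 149, so (1451/651) = (149/651)
flip (149/651) -> (651/149): both odd, 149 mod 4 = 1, 651 mod 4 = 3, so the flip contributes +1; sign now +1
(651/149): 651 mod 149 = 55, so (651/149) = (55/149)
flip (55/149) -> (149/55): both odd, 55 mod 4 = 3, 149 mod 4 = 1, so the flip contributes +1; sign now +1
(149/55): 149 mod 55 = 39, so (149/55) = (39/55)
flip (39/55) -> (55/39): both odd, 39 mod 4 = 3, 55 mod 4 = 3, so the flip contributes -1; sign now -1
(55/39): 55 mod 39 = 16, so (55/39) = (16/39)
factor out 2^4: 16 = 2^4·1; with 39 mod 8 = 7, (2/39) = +1; sign now -1; continue with (1/39)
reached (1/39) = 1, so the symbol is -1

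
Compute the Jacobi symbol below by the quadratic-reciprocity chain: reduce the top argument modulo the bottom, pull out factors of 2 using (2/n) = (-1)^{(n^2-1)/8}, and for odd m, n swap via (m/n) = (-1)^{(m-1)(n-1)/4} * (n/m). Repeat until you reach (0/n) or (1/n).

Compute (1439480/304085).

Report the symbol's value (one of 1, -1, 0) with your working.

0

(1439480/304085) = (223140/304085)   [reduce mod 304085]
223140 = 2^2·55785; (2/304085) = -1 since 304085 mod 8 = 5, so (223140/304085) = (-1)^2·(55785/304085); sign now +1
reciprocity: (55785/304085) = +1·(304085/55785) since 55785 mod 4 = 1, 304085 mod 4 = 1; sign now +1
(304085/55785) = (25160/55785)   [reduce mod 55785]
25160 = 2^3·3145; (2/55785) = +1 since 55785 mod 8 = 1, so (25160/55785) = (+1)^3·(3145/55785); sign now +1
reciprocity: (3145/55785) = +1·(55785/3145) since 3145 mod 4 = 1, 55785 mod 4 = 1; sign now +1
(55785/3145) = (2320/3145)   [reduce mod 3145]
2320 = 2^4·145; (2/3145) = +1 since 3145 mod 8 = 1, so (2320/3145) = (+1)^4·(145/3145); sign now +1
reciprocity: (145/3145) = +1·(3145/145) since 145 mod 4 = 1, 3145 mod 4 = 1; sign now +1
(3145/145) = (100/145)   [reduce mod 145]
100 = 2^2·25; (2/145) = +1 since 145 mod 8 = 1, so (100/145) = (+1)^2·(25/145); sign now +1
reciprocity: (25/145) = +1·(145/25) since 25 mod 4 = 1, 145 mod 4 = 1; sign now +1
(145/25) = (20/25)   [reduce mod 25]
20 = 2^2·5; (2/25) = +1 since 25 mod 8 = 1, so (20/25) = (+1)^2·(5/25); sign now +1
reciprocity: (5/25) = +1·(25/5) since 5 mod 4 = 1, 25 mod 4 = 1; sign now +1
(25/5) = (0/5)   [reduce mod 5]
(0/5) = 0   [gcd(a, n) > 1]; final value = 0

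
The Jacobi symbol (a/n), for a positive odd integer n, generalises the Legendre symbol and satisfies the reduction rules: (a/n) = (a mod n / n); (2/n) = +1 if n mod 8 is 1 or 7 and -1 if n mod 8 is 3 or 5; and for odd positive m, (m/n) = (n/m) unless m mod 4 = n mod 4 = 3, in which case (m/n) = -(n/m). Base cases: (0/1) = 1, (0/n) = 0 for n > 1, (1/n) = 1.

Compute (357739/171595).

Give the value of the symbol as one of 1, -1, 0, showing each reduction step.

(357739/171595): 357739 mod 171595 = 14549, so (357739/171595) = (14549/171595)
flip (14549/171595) -> (171595/14549): both odd, 14549 mod 4 = 1, 171595 mod 4 = 3, so the flip contributes +1; sign now +1
(171595/14549): 171595 mod 14549 = 11556, so (171595/14549) = (11556/14549)
factor out 2^2: 11556 = 2^2·2889; with 14549 mod 8 = 5, (2/14549) = -1; sign now +1; continue with (2889/14549)
flip (2889/14549) -> (14549/2889): both odd, 2889 mod 4 = 1, 14549 mod 4 = 1, so the flip contributes +1; sign now +1
(14549/2889): 14549 mod 2889 = 104, so (14549/2889) = (104/2889)
factor out 2^3: 104 = 2^3·13; with 2889 mod 8 = 1, (2/2889) = +1; sign now +1; continue with (13/2889)
flip (13/2889) -> (2889/13): both odd, 13 mod 4 = 1, 2889 mod 4 = 1, so the flip contributes +1; sign now +1
(2889/13): 2889 mod 13 = 3, so (2889/13) = (3/13)
flip (3/13) -> (13/3): both odd, 3 mod 4 = 3, 13 mod 4 = 1, so the flip contributes +1; sign now +1
(13/3): 13 mod 3 = 1, so (13/3) = (1/3)
reached (1/3) = 1, so the symbol is +1

1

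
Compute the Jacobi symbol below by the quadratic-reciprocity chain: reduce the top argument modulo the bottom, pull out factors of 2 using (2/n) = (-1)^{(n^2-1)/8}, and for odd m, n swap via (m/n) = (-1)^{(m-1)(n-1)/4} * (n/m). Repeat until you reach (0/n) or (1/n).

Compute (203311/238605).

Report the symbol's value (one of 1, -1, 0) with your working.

-1

reciprocity: (203311/238605) = +1·(238605/203311) since 203311 mod 4 = 3, 238605 mod 4 = 1; sign now +1
(238605/203311) = (35294/203311)   [reduce mod 203311]
35294 = 2^1·17647; (2/203311) = +1 since 203311 mod 8 = 7, so (35294/203311) = (+1)^1·(17647/203311); sign now +1
reciprocity: (17647/203311) = -1·(203311/17647) since 17647 mod 4 = 3, 203311 mod 4 = 3; sign now -1
(203311/17647) = (9194/17647)   [reduce mod 17647]
9194 = 2^1·4597; (2/17647) = +1 since 17647 mod 8 = 7, so (9194/17647) = (+1)^1·(4597/17647); sign now -1
reciprocity: (4597/17647) = +1·(17647/4597) since 4597 mod 4 = 1, 17647 mod 4 = 3; sign now -1
(17647/4597) = (3856/4597)   [reduce mod 4597]
3856 = 2^4·241; (2/4597) = -1 since 4597 mod 8 = 5, so (3856/4597) = (-1)^4·(241/4597); sign now -1
reciprocity: (241/4597) = +1·(4597/241) since 241 mod 4 = 1, 4597 mod 4 = 1; sign now -1
(4597/241) = (18/241)   [reduce mod 241]
18 = 2^1·9; (2/241) = +1 since 241 mod 8 = 1, so (18/241) = (+1)^1·(9/241); sign now -1
reciprocity: (9/241) = +1·(241/9) since 9 mod 4 = 1, 241 mod 4 = 1; sign now -1
(241/9) = (7/9)   [reduce mod 9]
reciprocity: (7/9) = +1·(9/7) since 7 mod 4 = 3, 9 mod 4 = 1; sign now -1
(9/7) = (2/7)   [reduce mod 7]
2 = 2^1·1; (2/7) = +1 since 7 mod 8 = 7, so (2/7) = (+1)^1·(1/7); sign now -1
(1/7) = 1; final value = sign = -1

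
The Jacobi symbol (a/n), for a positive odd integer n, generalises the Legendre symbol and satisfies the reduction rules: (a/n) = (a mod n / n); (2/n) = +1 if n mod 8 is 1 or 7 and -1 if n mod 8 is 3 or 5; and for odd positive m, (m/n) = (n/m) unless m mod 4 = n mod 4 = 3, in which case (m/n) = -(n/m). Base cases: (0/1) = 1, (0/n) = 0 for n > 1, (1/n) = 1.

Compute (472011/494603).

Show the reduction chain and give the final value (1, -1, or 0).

-1

flip (472011/494603) -> (494603/472011): both odd, 472011 mod 4 = 3, 494603 mod 4 = 3, so the flip contributes -1; sign now -1
(494603/472011): 494603 mod 472011 = 22592, so (494603/472011) = (22592/472011)
factor out 2^6: 22592 = 2^6·353; with 472011 mod 8 = 3, (2/472011) = -1; sign now -1; continue with (353/472011)
flip (353/472011) -> (472011/353): both odd, 353 mod 4 = 1, 472011 mod 4 = 3, so the flip contributes +1; sign now -1
(472011/353): 472011 mod 353 = 50, so (472011/353) = (50/353)
factor out 2^1: 50 = 2^1·25; with 353 mod 8 = 1, (2/353) = +1; sign now -1; continue with (25/353)
flip (25/353) -> (353/25): both odd, 25 mod 4 = 1, 353 mod 4 = 1, so the flip contributes +1; sign now -1
(353/25): 353 mod 25 = 3, so (353/25) = (3/25)
flip (3/25) -> (25/3): both odd, 3 mod 4 = 3, 25 mod 4 = 1, so the flip contributes +1; sign now -1
(25/3): 25 mod 3 = 1, so (25/3) = (1/3)
reached (1/3) = 1, so the symbol is -1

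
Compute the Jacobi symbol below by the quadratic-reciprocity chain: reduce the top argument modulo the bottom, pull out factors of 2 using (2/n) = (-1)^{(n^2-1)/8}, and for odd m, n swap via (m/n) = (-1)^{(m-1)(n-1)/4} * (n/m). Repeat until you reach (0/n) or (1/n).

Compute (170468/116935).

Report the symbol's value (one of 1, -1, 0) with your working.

1

(170468/116935): 170468 mod 116935 = 53533, so (170468/116935) = (53533/116935)
flip (53533/116935) -> (116935/53533): both odd, 53533 mod 4 = 1, 116935 mod 4 = 3, so the flip contributes +1; sign now +1
(116935/53533): 116935 mod 53533 = 9869, so (116935/53533) = (9869/53533)
flip (9869/53533) -> (53533/9869): both odd, 9869 mod 4 = 1, 53533 mod 4 = 1, so the flip contributes +1; sign now +1
(53533/9869): 53533 mod 9869 = 4188, so (53533/9869) = (4188/9869)
factor out 2^2: 4188 = 2^2·1047; with 9869 mod 8 = 5, (2/9869) = -1; sign now +1; continue with (1047/9869)
flip (1047/9869) -> (9869/1047): both odd, 1047 mod 4 = 3, 9869 mod 4 = 1, so the flip contributes +1; sign now +1
(9869/1047): 9869 mod 1047 = 446, so (9869/1047) = (446/1047)
factor out 2^1: 446 = 2^1·223; with 1047 mod 8 = 7, (2/1047) = +1; sign now +1; continue with (223/1047)
flip (223/1047) -> (1047/223): both odd, 223 mod 4 = 3, 1047 mod 4 = 3, so the flip contributes -1; sign now -1
(1047/223): 1047 mod 223 = 155, so (1047/223) = (155/223)
flip (155/223) -> (223/155): both odd, 155 mod 4 = 3, 223 mod 4 = 3, so the flip contributes -1; sign now +1
(223/155): 223 mod 155 = 68, so (223/155) = (68/155)
factor out 2^2: 68 = 2^2·17; with 155 mod 8 = 3, (2/155) = -1; sign now +1; continue with (17/155)
flip (17/155) -> (155/17): both odd, 17 mod 4 = 1, 155 mod 4 = 3, so the flip contributes +1; sign now +1
(155/17): 155 mod 17 = 2, so (155/17) = (2/17)
factor out 2^1: 2 = 2^1·1; with 17 mod 8 = 1, (2/17) = +1; sign now +1; continue with (1/17)
reached (1/17) = 1, so the symbol is +1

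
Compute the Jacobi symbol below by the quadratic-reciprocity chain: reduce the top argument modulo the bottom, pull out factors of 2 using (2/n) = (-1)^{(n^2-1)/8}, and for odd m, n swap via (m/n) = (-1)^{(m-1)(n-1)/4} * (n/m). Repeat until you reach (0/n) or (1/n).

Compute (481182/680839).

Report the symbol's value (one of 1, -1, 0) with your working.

factor out 2^1: 481182 = 2^1·240591; with 680839 mod 8 = 7, (2/680839) = +1; sign now +1; continue with (240591/680839)
flip (240591/680839) -> (680839/240591): both odd, 240591 mod 4 = 3, 680839 mod 4 = 3, so the flip contributes -1; sign now -1
(680839/240591): 680839 mod 240591 = 199657, so (680839/240591) = (199657/240591)
flip (199657/240591) -> (240591/199657): both odd, 199657 mod 4 = 1, 240591 mod 4 = 3, so the flip contributes +1; sign now -1
(240591/199657): 240591 mod 199657 = 40934, so (240591/199657) = (40934/199657)
factor out 2^1: 40934 = 2^1·20467; with 199657 mod 8 = 1, (2/199657) = +1; sign now -1; continue with (20467/199657)
flip (20467/199657) -> (199657/20467): both odd, 20467 mod 4 = 3, 199657 mod 4 = 1, so the flip contributes +1; sign now -1
(199657/20467): 199657 mod 20467 = 15454, so (199657/20467) = (15454/20467)
factor out 2^1: 15454 = 2^1·7727; with 20467 mod 8 = 3, (2/20467) = -1; sign now +1; continue with (7727/20467)
flip (7727/20467) -> (20467/7727): both odd, 7727 mod 4 = 3, 20467 mod 4 = 3, so the flip contributes -1; sign now -1
(20467/7727): 20467 mod 7727 = 5013, so (20467/7727) = (5013/7727)
flip (5013/7727) -> (7727/5013): both odd, 5013 mod 4 = 1, 7727 mod 4 = 3, so the flip contributes +1; sign now -1
(7727/5013): 7727 mod 5013 = 2714, so (7727/5013) = (2714/5013)
factor out 2^1: 2714 = 2^1·1357; with 5013 mod 8 = 5, (2/5013) = -1; sign now +1; continue with (1357/5013)
flip (1357/5013) -> (5013/1357): both odd, 1357 mod 4 = 1, 5013 mod 4 = 1, so the flip contributes +1; sign now +1
(5013/1357): 5013 mod 1357 = 942, so (5013/1357) = (942/1357)
factor out 2^1: 942 = 2^1·471; with 1357 mod 8 = 5, (2/1357) = -1; sign now -1; continue with (471/1357)
flip (471/1357) -> (1357/471): both odd, 471 mod 4 = 3, 1357 mod 4 = 1, so the flip contributes +1; sign now -1
(1357/471): 1357 mod 471 = 415, so (1357/471) = (415/471)
flip (415/471) -> (471/415): both odd, 415 mod 4 = 3, 471 mod 4 = 3, so the flip contributes -1; sign now +1
(471/415): 471 mod 415 = 56, so (471/415) = (56/415)
factor out 2^3: 56 = 2^3·7; with 415 mod 8 = 7, (2/415) = +1; sign now +1; continue with (7/415)
flip (7/415) -> (415/7): both odd, 7 mod 4 = 3, 415 mod 4 = 3, so the flip contributes -1; sign now -1
(415/7): 415 mod 7 = 2, so (415/7) = (2/7)
factor out 2^1: 2 = 2^1·1; with 7 mod 8 = 7, (2/7) = +1; sign now -1; continue with (1/7)
reached (1/7) = 1, so the symbol is -1

-1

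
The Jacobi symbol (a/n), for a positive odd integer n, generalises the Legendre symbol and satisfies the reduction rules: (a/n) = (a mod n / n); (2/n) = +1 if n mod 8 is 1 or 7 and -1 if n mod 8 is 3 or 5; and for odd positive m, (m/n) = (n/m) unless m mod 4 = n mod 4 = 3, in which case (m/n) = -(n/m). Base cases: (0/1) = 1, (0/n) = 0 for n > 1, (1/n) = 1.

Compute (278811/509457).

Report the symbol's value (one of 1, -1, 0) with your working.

flip (278811/509457) -> (509457/278811): both odd, 278811 mod 4 = 3, 509457 mod 4 = 1, so the flip contributes +1; sign now +1
(509457/278811): 509457 mod 278811 = 230646, so (509457/278811) = (230646/278811)
factor out 2^1: 230646 = 2^1·115323; with 278811 mod 8 = 3, (2/278811) = -1; sign now -1; continue with (115323/278811)
flip (115323/278811) -> (278811/115323): both odd, 115323 mod 4 = 3, 278811 mod 4 = 3, so the flip contributes -1; sign now +1
(278811/115323): 278811 mod 115323 = 48165, so (278811/115323) = (48165/115323)
flip (48165/115323) -> (115323/48165): both odd, 48165 mod 4 = 1, 115323 mod 4 = 3, so the flip contributes +1; sign now +1
(115323/48165): 115323 mod 48165 = 18993, so (115323/48165) = (18993/48165)
flip (18993/48165) -> (48165/18993): both odd, 18993 mod 4 = 1, 48165 mod 4 = 1, so the flip contributes +1; sign now +1
(48165/18993): 48165 mod 18993 = 10179, so (48165/18993) = (10179/18993)
flip (10179/18993) -> (18993/10179): both odd, 10179 mod 4 = 3, 18993 mod 4 = 1, so the flip contributes +1; sign now +1
(18993/10179): 18993 mod 10179 = 8814, so (18993/10179) = (8814/10179)
factor out 2^1: 8814 = 2^1·4407; with 10179 mod 8 = 3, (2/10179) = -1; sign now -1; continue with (4407/10179)
flip (4407/10179) -> (10179/4407): both odd, 4407 mod 4 = 3, 10179 mod 4 = 3, so the flip contributes -1; sign now +1
(10179/4407): 10179 mod 4407 = 1365, so (10179/4407) = (1365/4407)
flip (1365/4407) -> (4407/1365): both odd, 1365 mod 4 = 1, 4407 mod 4 = 3, so the flip contributes +1; sign now +1
(4407/1365): 4407 mod 1365 = 312, so (4407/1365) = (312/1365)
factor out 2^3: 312 = 2^3·39; with 1365 mod 8 = 5, (2/1365) = -1; sign now -1; continue with (39/1365)
flip (39/1365) -> (1365/39): both odd, 39 mod 4 = 3, 1365 mod 4 = 1, so the flip contributes +1; sign now -1
(1365/39): 1365 mod 39 = 0, so (1365/39) = (0/39)
reached (0/39); gcd(a, n) > 1, so (0/39) = 0 and the symbol is 0

0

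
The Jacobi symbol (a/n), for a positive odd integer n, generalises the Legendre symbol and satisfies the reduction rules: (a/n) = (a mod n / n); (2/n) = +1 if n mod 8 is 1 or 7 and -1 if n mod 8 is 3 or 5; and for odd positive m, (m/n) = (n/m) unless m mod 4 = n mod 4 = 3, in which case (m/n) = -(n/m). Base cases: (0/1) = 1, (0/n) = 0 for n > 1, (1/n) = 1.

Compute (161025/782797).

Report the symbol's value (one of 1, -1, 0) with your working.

flip (161025/782797) -> (782797/161025): both odd, 161025 mod 4 = 1, 782797 mod 4 = 1, so the flip contributes +1; sign now +1
(782797/161025): 782797 mod 161025 = 138697, so (782797/161025) = (138697/161025)
flip (138697/161025) -> (161025/138697): both odd, 138697 mod 4 = 1, 161025 mod 4 = 1, so the flip contributes +1; sign now +1
(161025/138697): 161025 mod 138697 = 22328, so (161025/138697) = (22328/138697)
factor out 2^3: 22328 = 2^3·2791; with 138697 mod 8 = 1, (2/138697) = +1; sign now +1; continue with (2791/138697)
flip (2791/138697) -> (138697/2791): both odd, 2791 mod 4 = 3, 138697 mod 4 = 1, so the flip contributes +1; sign now +1
(138697/2791): 138697 mod 2791 = 1938, so (138697/2791) = (1938/2791)
factor out 2^1: 1938 = 2^1·969; with 2791 mod 8 = 7, (2/2791) = +1; sign now +1; continue with (969/2791)
flip (969/2791) -> (2791/969): both odd, 969 mod 4 = 1, 2791 mod 4 = 3, so the flip contributes +1; sign now +1
(2791/969): 2791 mod 969 = 853, so (2791/969) = (853/969)
flip (853/969) -> (969/853): both odd, 853 mod 4 = 1, 969 mod 4 = 1, so the flip contributes +1; sign now +1
(969/853): 969 mod 853 = 116, so (969/853) = (116/853)
factor out 2^2: 116 = 2^2·29; with 853 mod 8 = 5, (2/853) = -1; sign now +1; continue with (29/853)
flip (29/853) -> (853/29): both odd, 29 mod 4 = 1, 853 mod 4 = 1, so the flip contributes +1; sign now +1
(853/29): 853 mod 29 = 12, so (853/29) = (12/29)
factor out 2^2: 12 = 2^2·3; with 29 mod 8 = 5, (2/29) = -1; sign now +1; continue with (3/29)
flip (3/29) -> (29/3): both odd, 3 mod 4 = 3, 29 mod 4 = 1, so the flip contributes +1; sign now +1
(29/3): 29 mod 3 = 2, so (29/3) = (2/3)
factor out 2^1: 2 = 2^1·1; with 3 mod 8 = 3, (2/3) = -1; sign now -1; continue with (1/3)
reached (1/3) = 1, so the symbol is -1

-1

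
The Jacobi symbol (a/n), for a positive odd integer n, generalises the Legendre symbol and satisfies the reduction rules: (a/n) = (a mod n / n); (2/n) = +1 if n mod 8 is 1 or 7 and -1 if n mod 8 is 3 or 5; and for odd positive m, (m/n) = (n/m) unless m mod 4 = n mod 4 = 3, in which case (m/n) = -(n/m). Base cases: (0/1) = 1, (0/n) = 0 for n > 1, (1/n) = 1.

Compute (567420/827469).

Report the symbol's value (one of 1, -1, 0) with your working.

0

factor out 2^2: 567420 = 2^2·141855; with 827469 mod 8 = 5, (2/827469) = -1; sign now +1; continue with (141855/827469)
flip (141855/827469) -> (827469/141855): both odd, 141855 mod 4 = 3, 827469 mod 4 = 1, so the flip contributes +1; sign now +1
(827469/141855): 827469 mod 141855 = 118194, so (827469/141855) = (118194/141855)
factor out 2^1: 118194 = 2^1·59097; with 141855 mod 8 = 7, (2/141855) = +1; sign now +1; continue with (59097/141855)
flip (59097/141855) -> (141855/59097): both odd, 59097 mod 4 = 1, 141855 mod 4 = 3, so the flip contributes +1; sign now +1
(141855/59097): 141855 mod 59097 = 23661, so (141855/59097) = (23661/59097)
flip (23661/59097) -> (59097/23661): both odd, 23661 mod 4 = 1, 59097 mod 4 = 1, so the flip contributes +1; sign now +1
(59097/23661): 59097 mod 23661 = 11775, so (59097/23661) = (11775/23661)
flip (11775/23661) -> (23661/11775): both odd, 11775 mod 4 = 3, 23661 mod 4 = 1, so the flip contributes +1; sign now +1
(23661/11775): 23661 mod 11775 = 111, so (23661/11775) = (111/11775)
flip (111/11775) -> (11775/111): both odd, 111 mod 4 = 3, 11775 mod 4 = 3, so the flip contributes -1; sign now -1
(11775/111): 11775 mod 111 = 9, so (11775/111) = (9/111)
flip (9/111) -> (111/9): both odd, 9 mod 4 = 1, 111 mod 4 = 3, so the flip contributes +1; sign now -1
(111/9): 111 mod 9 = 3, so (111/9) = (3/9)
flip (3/9) -> (9/3): both odd, 3 mod 4 = 3, 9 mod 4 = 1, so the flip contributes +1; sign now -1
(9/3): 9 mod 3 = 0, so (9/3) = (0/3)
reached (0/3); gcd(a, n) > 1, so (0/3) = 0 and the symbol is 0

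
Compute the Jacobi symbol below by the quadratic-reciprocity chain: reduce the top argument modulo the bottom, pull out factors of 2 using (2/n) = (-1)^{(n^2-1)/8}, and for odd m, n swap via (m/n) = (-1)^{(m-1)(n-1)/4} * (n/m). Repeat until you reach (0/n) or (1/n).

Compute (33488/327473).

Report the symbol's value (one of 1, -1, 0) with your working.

factor out 2^4: 33488 = 2^4·2093; with 327473 mod 8 = 1, (2/327473) = +1; sign now +1; continue with (2093/327473)
flip (2093/327473) -> (327473/2093): both odd, 2093 mod 4 = 1, 327473 mod 4 = 1, so the flip contributes +1; sign now +1
(327473/2093): 327473 mod 2093 = 965, so (327473/2093) = (965/2093)
flip (965/2093) -> (2093/965): both odd, 965 mod 4 = 1, 2093 mod 4 = 1, so the flip contributes +1; sign now +1
(2093/965): 2093 mod 965 = 163, so (2093/965) = (163/965)
flip (163/965) -> (965/163): both odd, 163 mod 4 = 3, 965 mod 4 = 1, so the flip contributes +1; sign now +1
(965/163): 965 mod 163 = 150, so (965/163) = (150/163)
factor out 2^1: 150 = 2^1·75; with 163 mod 8 = 3, (2/163) = -1; sign now -1; continue with (75/163)
flip (75/163) -> (163/75): both odd, 75 mod 4 = 3, 163 mod 4 = 3, so the flip contributes -1; sign now +1
(163/75): 163 mod 75 = 13, so (163/75) = (13/75)
flip (13/75) -> (75/13): both odd, 13 mod 4 = 1, 75 mod 4 = 3, so the flip contributes +1; sign now +1
(75/13): 75 mod 13 = 10, so (75/13) = (10/13)
factor out 2^1: 10 = 2^1·5; with 13 mod 8 = 5, (2/13) = -1; sign now -1; continue with (5/13)
flip (5/13) -> (13/5): both odd, 5 mod 4 = 1, 13 mod 4 = 1, so the flip contributes +1; sign now -1
(13/5): 13 mod 5 = 3, so (13/5) = (3/5)
flip (3/5) -> (5/3): both odd, 3 mod 4 = 3, 5 mod 4 = 1, so the flip contributes +1; sign now -1
(5/3): 5 mod 3 = 2, so (5/3) = (2/3)
factor out 2^1: 2 = 2^1·1; with 3 mod 8 = 3, (2/3) = -1; sign now +1; continue with (1/3)
reached (1/3) = 1, so the symbol is +1

1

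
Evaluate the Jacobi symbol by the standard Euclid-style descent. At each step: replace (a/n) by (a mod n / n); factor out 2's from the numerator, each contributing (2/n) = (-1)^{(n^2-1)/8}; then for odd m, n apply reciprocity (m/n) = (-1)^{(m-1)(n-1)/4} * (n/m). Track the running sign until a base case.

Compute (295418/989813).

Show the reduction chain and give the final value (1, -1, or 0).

factor out 2^1: 295418 = 2^1·147709; with 989813 mod 8 = 5, (2/989813) = -1; sign now -1; continue with (147709/989813)
flip (147709/989813) -> (989813/147709): both odd, 147709 mod 4 = 1, 989813 mod 4 = 1, so the flip contributes +1; sign now -1
(989813/147709): 989813 mod 147709 = 103559, so (989813/147709) = (103559/147709)
flip (103559/147709) -> (147709/103559): both odd, 103559 mod 4 = 3, 147709 mod 4 = 1, so the flip contributes +1; sign now -1
(147709/103559): 147709 mod 103559 = 44150, so (147709/103559) = (44150/103559)
factor out 2^1: 44150 = 2^1·22075; with 103559 mod 8 = 7, (2/103559) = +1; sign now -1; continue with (22075/103559)
flip (22075/103559) -> (103559/22075): both odd, 22075 mod 4 = 3, 103559 mod 4 = 3, so the flip contributes -1; sign now +1
(103559/22075): 103559 mod 22075 = 15259, so (103559/22075) = (15259/22075)
flip (15259/22075) -> (22075/15259): both odd, 15259 mod 4 = 3, 22075 mod 4 = 3, so the flip contributes -1; sign now -1
(22075/15259): 22075 mod 15259 = 6816, so (22075/15259) = (6816/15259)
factor out 2^5: 6816 = 2^5·213; with 15259 mod 8 = 3, (2/15259) = -1; sign now +1; continue with (213/15259)
flip (213/15259) -> (15259/213): both odd, 213 mod 4 = 1, 15259 mod 4 = 3, so the flip contributes +1; sign now +1
(15259/213): 15259 mod 213 = 136, so (15259/213) = (136/213)
factor out 2^3: 136 = 2^3·17; with 213 mod 8 = 5, (2/213) = -1; sign now -1; continue with (17/213)
flip (17/213) -> (213/17): both odd, 17 mod 4 = 1, 213 mod 4 = 1, so the flip contributes +1; sign now -1
(213/17): 213 mod 17 = 9, so (213/17) = (9/17)
flip (9/17) -> (17/9): both odd, 9 mod 4 = 1, 17 mod 4 = 1, so the flip contributes +1; sign now -1
(17/9): 17 mod 9 = 8, so (17/9) = (8/9)
factor out 2^3: 8 = 2^3·1; with 9 mod 8 = 1, (2/9) = +1; sign now -1; continue with (1/9)
reached (1/9) = 1, so the symbol is -1

-1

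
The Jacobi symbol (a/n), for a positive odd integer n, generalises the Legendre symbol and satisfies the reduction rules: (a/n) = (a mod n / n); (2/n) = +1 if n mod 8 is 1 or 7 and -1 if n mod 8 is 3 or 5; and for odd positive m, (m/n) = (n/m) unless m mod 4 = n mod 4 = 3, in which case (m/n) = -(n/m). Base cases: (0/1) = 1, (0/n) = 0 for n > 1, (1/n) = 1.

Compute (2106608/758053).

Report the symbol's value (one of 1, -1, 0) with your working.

1

(2106608/758053) = (590502/758053)   [reduce mod 758053]
590502 = 2^1·295251; (2/758053) = -1 since 758053 mod 8 = 5, so (590502/758053) = (-1)^1·(295251/758053); sign now -1
reciprocity: (295251/758053) = +1·(758053/295251) since 295251 mod 4 = 3, 758053 mod 4 = 1; sign now -1
(758053/295251) = (167551/295251)   [reduce mod 295251]
reciprocity: (167551/295251) = -1·(295251/167551) since 167551 mod 4 = 3, 295251 mod 4 = 3; sign now +1
(295251/167551) = (127700/167551)   [reduce mod 167551]
127700 = 2^2·31925; (2/167551) = +1 since 167551 mod 8 = 7, so (127700/167551) = (+1)^2·(31925/167551); sign now +1
reciprocity: (31925/167551) = +1·(167551/31925) since 31925 mod 4 = 1, 167551 mod 4 = 3; sign now +1
(167551/31925) = (7926/31925)   [reduce mod 31925]
7926 = 2^1·3963; (2/31925) = -1 since 31925 mod 8 = 5, so (7926/31925) = (-1)^1·(3963/31925); sign now -1
reciprocity: (3963/31925) = +1·(31925/3963) since 3963 mod 4 = 3, 31925 mod 4 = 1; sign now -1
(31925/3963) = (221/3963)   [reduce mod 3963]
reciprocity: (221/3963) = +1·(3963/221) since 221 mod 4 = 1, 3963 mod 4 = 3; sign now -1
(3963/221) = (206/221)   [reduce mod 221]
206 = 2^1·103; (2/221) = -1 since 221 mod 8 = 5, so (206/221) = (-1)^1·(103/221); sign now +1
reciprocity: (103/221) = +1·(221/103) since 103 mod 4 = 3, 221 mod 4 = 1; sign now +1
(221/103) = (15/103)   [reduce mod 103]
reciprocity: (15/103) = -1·(103/15) since 15 mod 4 = 3, 103 mod 4 = 3; sign now -1
(103/15) = (13/15)   [reduce mod 15]
reciprocity: (13/15) = +1·(15/13) since 13 mod 4 = 1, 15 mod 4 = 3; sign now -1
(15/13) = (2/13)   [reduce mod 13]
2 = 2^1·1; (2/13) = -1 since 13 mod 8 = 5, so (2/13) = (-1)^1·(1/13); sign now +1
(1/13) = 1; final value = sign = +1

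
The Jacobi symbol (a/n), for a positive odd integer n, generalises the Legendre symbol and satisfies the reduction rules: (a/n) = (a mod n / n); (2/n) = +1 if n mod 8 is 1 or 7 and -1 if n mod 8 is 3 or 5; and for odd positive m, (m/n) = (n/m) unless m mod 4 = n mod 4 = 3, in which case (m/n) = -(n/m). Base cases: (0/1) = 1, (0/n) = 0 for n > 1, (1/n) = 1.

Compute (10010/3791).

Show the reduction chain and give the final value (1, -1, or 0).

1

(10010/3791) = (2428/3791)   [reduce mod 3791]
2428 = 2^2·607; (2/3791) = +1 since 3791 mod 8 = 7, so (2428/3791) = (+1)^2·(607/3791); sign now +1
reciprocity: (607/3791) = -1·(3791/607) since 607 mod 4 = 3, 3791 mod 4 = 3; sign now -1
(3791/607) = (149/607)   [reduce mod 607]
reciprocity: (149/607) = +1·(607/149) since 149 mod 4 = 1, 607 mod 4 = 3; sign now -1
(607/149) = (11/149)   [reduce mod 149]
reciprocity: (11/149) = +1·(149/11) since 11 mod 4 = 3, 149 mod 4 = 1; sign now -1
(149/11) = (6/11)   [reduce mod 11]
6 = 2^1·3; (2/11) = -1 since 11 mod 8 = 3, so (6/11) = (-1)^1·(3/11); sign now +1
reciprocity: (3/11) = -1·(11/3) since 3 mod 4 = 3, 11 mod 4 = 3; sign now -1
(11/3) = (2/3)   [reduce mod 3]
2 = 2^1·1; (2/3) = -1 since 3 mod 8 = 3, so (2/3) = (-1)^1·(1/3); sign now +1
(1/3) = 1; final value = sign = +1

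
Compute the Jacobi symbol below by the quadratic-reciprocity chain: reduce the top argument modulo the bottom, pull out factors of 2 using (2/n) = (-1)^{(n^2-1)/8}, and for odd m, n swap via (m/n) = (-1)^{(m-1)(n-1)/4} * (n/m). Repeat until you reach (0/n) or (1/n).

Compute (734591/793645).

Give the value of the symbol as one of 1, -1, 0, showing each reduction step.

-1

flip (734591/793645) -> (793645/734591): both odd, 734591 mod 4 = 3, 793645 mod 4 = 1, so the flip contributes +1; sign now +1
(793645/734591): 793645 mod 734591 = 59054, so (793645/734591) = (59054/734591)
factor out 2^1: 59054 = 2^1·29527; with 734591 mod 8 = 7, (2/734591) = +1; sign now +1; continue with (29527/734591)
flip (29527/734591) -> (734591/29527): both odd, 29527 mod 4 = 3, 734591 mod 4 = 3, so the flip contributes -1; sign now -1
(734591/29527): 734591 mod 29527 = 25943, so (734591/29527) = (25943/29527)
flip (25943/29527) -> (29527/25943): both odd, 25943 mod 4 = 3, 29527 mod 4 = 3, so the flip contributes -1; sign now +1
(29527/25943): 29527 mod 25943 = 3584, so (29527/25943) = (3584/25943)
factor out 2^9: 3584 = 2^9·7; with 25943 mod 8 = 7, (2/25943) = +1; sign now +1; continue with (7/25943)
flip (7/25943) -> (25943/7): both odd, 7 mod 4 = 3, 25943 mod 4 = 3, so the flip contributes -1; sign now -1
(25943/7): 25943 mod 7 = 1, so (25943/7) = (1/7)
reached (1/7) = 1, so the symbol is -1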